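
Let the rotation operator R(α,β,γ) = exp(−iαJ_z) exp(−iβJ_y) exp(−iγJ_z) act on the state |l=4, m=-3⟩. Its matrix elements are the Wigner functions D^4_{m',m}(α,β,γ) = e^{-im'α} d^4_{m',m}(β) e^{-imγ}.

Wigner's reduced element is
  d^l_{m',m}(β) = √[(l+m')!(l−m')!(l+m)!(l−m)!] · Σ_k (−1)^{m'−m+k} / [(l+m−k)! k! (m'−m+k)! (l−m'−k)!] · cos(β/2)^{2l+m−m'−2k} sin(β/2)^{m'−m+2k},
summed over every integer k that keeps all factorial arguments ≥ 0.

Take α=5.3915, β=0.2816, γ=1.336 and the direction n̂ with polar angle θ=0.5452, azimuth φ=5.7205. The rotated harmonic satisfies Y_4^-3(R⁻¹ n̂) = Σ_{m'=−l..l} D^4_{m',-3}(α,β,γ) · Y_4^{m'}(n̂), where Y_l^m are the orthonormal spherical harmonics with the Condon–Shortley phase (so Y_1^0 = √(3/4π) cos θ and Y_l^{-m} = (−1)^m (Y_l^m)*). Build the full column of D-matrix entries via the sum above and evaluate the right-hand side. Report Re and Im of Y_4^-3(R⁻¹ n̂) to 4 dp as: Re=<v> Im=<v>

Re=-0.0154 Im=0.0240

Need the full column D^4_{m',-3} for m'=−4..4 at α=5.3915, β=0.2816, γ=1.336.
cos(β/2)=0.990104, sin(β/2)=0.140335
d^4_{-4,-3}: single k=1 term ⇒ +0.370235;  D = +0.334772+0.158119i
d^4_{-3,-3}: k∈[0..1] ⇒ +0.923521 -0.129872 = +0.793648;  D = +0.186996+0.771304i
d^4_{-2,-3}: k∈[0..1] ⇒ -0.489775 +0.029518 = -0.460257;  D = +0.279944-0.365333i
d^4_{-1,-3}: k∈[0..1] ⇒ +0.147261 -0.004931 = +0.142331;  D = -0.142285+0.003597i
d^4_{0,-3}: k∈[0..1] ⇒ -0.031115 +0.000625 = -0.030490;  D = +0.019744+0.023233i
d^4_{1,-3}: k∈[0..1] ⇒ +0.004931 -0.000059 = +0.004871;  D = +0.000907-0.004786i
d^4_{2,-3}: k∈[0..1] ⇒ -0.000593 +0.000004 = -0.000589;  D = -0.000519+0.000278i
d^4_{3,-3}: k∈[0..1] ⇒ +0.000052 -0.000000 = +0.000052;  D = +0.000048+0.000020i
d^4_{4,-3}: single k=0 term ⇒ -0.000003;  D = -0.000001-0.000003i
Y_4^{m'}(θ=0.5452,φ=5.7205) and Σ D·Y over m':
  (+0.3348+0.1581i)·(-0.0201+0.0249i)  (+0.1870+0.7713i)·(-0.0175+0.1482i)  (+0.2799-0.3653i)·(+0.1596+0.3343i)  (-0.1423+0.0036i)·(+0.3757+0.2370i)  (+0.0197+0.0232i)·(-0.0239+0.0000i)  (+0.0009-0.0048i)·(-0.3757+0.2370i)  (-0.0005+0.0003i)·(+0.1596-0.3343i)  (+0.0000+0.0000i)·(+0.0175+0.1482i)  (-0.0000-0.0000i)·(-0.0201-0.0249i)
Y_4^-3(R⁻¹ n̂) = -0.015448+0.023996i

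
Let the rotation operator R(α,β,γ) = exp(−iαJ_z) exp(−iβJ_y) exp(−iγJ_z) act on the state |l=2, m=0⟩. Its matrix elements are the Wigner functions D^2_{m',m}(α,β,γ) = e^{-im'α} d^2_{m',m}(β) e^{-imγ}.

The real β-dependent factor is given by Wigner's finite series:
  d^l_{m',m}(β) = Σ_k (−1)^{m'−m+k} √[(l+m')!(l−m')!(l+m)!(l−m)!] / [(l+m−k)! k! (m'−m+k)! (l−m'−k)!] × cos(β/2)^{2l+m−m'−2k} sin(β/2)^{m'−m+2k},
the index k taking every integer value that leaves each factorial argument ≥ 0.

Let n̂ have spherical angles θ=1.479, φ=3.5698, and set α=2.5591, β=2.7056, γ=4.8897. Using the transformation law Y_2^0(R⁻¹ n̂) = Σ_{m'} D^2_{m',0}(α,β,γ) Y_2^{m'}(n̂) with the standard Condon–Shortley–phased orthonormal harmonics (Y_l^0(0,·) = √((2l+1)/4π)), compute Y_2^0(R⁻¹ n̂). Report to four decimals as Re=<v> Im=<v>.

Re=-0.2968 Im=0.0000

Need the full column D^2_{m',0} for m'=−2..2 at α=2.5591, β=2.7056, γ=4.8897.
cos(β/2)=0.216274, sin(β/2)=0.976333
d^2_{-2,0}: single k=2 term ⇒ +0.109214;  D = +0.043114-0.100344i
d^2_{-1,0}: k∈[1..2] ⇒ +0.024193 -0.493030 = -0.468837;  D = +0.391523-0.257911i
d^2_{0,0}: k∈[0..2] ⇒ +0.002188 -0.178346 +0.908639 = +0.732481;  D = +0.732481+0.000000i
d^2_{1,0}: k∈[0..1] ⇒ -0.024193 +0.493030 = +0.468837;  D = -0.391523-0.257911i
d^2_{2,0}: single k=0 term ⇒ +0.109214;  D = +0.043114+0.100344i
Y_2^{m'}(θ=1.479,φ=3.5698) and Σ D·Y over m':
  (+0.0431-0.1003i)·(+0.2509-0.2894i)  (+0.3915-0.2579i)·(-0.0642+0.0293i)  (+0.7325+0.0000i)·(-0.3074+0.0000i)  (-0.3915-0.2579i)·(+0.0642+0.0293i)  (+0.0431+0.1003i)·(+0.2509+0.2894i)
Y_2^0(R⁻¹ n̂) = -0.296761+0.000000i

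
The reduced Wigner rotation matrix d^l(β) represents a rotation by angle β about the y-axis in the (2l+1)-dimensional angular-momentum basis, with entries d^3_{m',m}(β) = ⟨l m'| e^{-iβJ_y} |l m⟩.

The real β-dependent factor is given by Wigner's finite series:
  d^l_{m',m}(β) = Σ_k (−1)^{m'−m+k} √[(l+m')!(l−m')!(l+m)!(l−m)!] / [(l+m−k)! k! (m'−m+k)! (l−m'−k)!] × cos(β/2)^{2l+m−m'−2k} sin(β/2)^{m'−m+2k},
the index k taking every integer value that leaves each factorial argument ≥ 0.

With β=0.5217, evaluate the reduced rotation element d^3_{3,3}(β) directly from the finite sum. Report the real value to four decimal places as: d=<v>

d=0.8134

d^3_{3,3}(β=0.5217) via Wigner's sum:
c=cos(0.5217/2)=0.966171, s=sin(0.5217/2)=0.257902; N=√[720·1·720·1]=720.000000
k∈{0} keeps every argument non-negative
  k=0: (−1)^0·720.0000/(720)·0.9662^6·0.2579^0 = +0.813438
d^3_{3,3}(0.5217) = +0.813438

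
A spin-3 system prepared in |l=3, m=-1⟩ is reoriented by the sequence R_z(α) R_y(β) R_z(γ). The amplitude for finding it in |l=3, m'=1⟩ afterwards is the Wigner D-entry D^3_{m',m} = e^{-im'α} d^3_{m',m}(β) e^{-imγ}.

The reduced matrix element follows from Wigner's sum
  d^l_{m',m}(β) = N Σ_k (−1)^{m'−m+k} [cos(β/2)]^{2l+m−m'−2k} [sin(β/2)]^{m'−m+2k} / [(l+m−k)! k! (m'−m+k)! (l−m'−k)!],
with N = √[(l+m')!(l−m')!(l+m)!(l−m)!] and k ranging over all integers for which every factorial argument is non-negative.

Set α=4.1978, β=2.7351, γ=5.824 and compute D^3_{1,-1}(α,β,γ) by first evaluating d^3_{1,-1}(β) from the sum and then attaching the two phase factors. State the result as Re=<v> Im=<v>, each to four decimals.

Split into d^3_{1,-1}(β=2.7351) × two z-phases.
Half-angle: c=0.201850, s=0.979416. N=√(24·2·2·24)=48.000000
k: max(0,(-1)−(1))=0 … min(3+(-1),3−(1))=2
  k=0: (−1)^2·48.0000/(8)·0.2018^4·0.9794^2 = +0.009554
  k=1: (−1)^3·48.0000/(6)·0.2018^2·0.9794^4 = -0.299928
  k=2: (−1)^4·48.0000/(48)·0.2018^0·0.9794^6 = +0.882682
d^3_{1,-1}(2.7351) = +0.009554 -0.299928 +0.882682 = +0.592309
Phases: e^{-i·(1)·4.1978}=-0.492177+0.870495i, e^{-i·(-1)·5.824}=+0.896414-0.443218i ⇒ D=-0.032799+0.591400i

Re=-0.0328 Im=0.5914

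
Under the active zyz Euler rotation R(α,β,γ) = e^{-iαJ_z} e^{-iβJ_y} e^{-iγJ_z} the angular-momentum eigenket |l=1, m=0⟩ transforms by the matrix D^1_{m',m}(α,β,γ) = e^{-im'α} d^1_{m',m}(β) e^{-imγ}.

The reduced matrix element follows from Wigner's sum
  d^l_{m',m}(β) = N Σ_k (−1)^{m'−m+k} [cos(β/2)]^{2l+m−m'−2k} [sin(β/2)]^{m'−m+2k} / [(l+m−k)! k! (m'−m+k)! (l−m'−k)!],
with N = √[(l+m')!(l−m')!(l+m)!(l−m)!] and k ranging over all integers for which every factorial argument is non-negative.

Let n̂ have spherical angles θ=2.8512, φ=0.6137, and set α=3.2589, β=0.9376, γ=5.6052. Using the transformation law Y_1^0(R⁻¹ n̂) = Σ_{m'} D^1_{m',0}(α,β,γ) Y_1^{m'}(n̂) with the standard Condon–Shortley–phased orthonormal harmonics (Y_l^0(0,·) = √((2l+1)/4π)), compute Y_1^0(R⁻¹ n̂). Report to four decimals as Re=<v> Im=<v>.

Re=-0.3762 Im=0.0000

Need the full column D^1_{m',0} for m'=−1..1 at α=3.2589, β=0.9376, γ=5.6052.
cos(β/2)=0.892111, sin(β/2)=0.451816
d^1_{-1,0}: single k=1 term ⇒ +0.570027;  D = -0.566110-0.066715i
d^1_{0,0}: k∈[0..1] ⇒ +0.795862 -0.204138 = +0.591724;  D = +0.591724+0.000000i
d^1_{1,0}: single k=0 term ⇒ -0.570027;  D = +0.566110-0.066715i
Y_1^{m'}(θ=2.8512,φ=0.6137) and Σ D·Y over m':
  (-0.5661-0.0667i)·(+0.0809-0.0570i)  (+0.5917+0.0000i)·(-0.4681+0.0000i)  (+0.5661-0.0667i)·(-0.0809-0.0570i)
Y_1^0(R⁻¹ n̂) = -0.376181+0.000000i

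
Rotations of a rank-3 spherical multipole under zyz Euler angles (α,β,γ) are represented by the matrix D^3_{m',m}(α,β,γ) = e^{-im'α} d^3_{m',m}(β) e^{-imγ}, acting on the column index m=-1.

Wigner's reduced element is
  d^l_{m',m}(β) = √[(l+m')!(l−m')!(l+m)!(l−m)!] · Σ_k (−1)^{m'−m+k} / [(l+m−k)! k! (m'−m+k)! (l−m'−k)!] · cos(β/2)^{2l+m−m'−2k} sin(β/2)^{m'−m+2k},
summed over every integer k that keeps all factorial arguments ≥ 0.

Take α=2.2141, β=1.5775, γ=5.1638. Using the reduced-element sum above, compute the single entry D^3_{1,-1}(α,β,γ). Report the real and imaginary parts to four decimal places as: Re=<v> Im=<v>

Re=0.1317 Im=-0.0256

D^3_{1,-1}(2.2141,1.5775,5.1638) = e^{-i·1·2.2141}·d^3_{1,-1}(1.5775)·e^{-i·-1·5.1638}. Compute d first:
With c≡cos(β/2)=0.704733 and s≡sin(β/2)=0.709473, N=[24·2·2·24]^{1/2}=48.000000
The bounds max(0,m−m')=0 and min(l+m,l−m')=2 give 3 terms
  k=0: (−1)^2·48.0000/(8)·0.7047^4·0.7095^2 = +0.744939
  k=1: (−1)^3·48.0000/(6)·0.7047^2·0.7095^4 = -1.006658
  k=2: (−1)^4·48.0000/(48)·0.7047^0·0.7095^6 = +0.127531
d^3_{1,-1}(1.5775) = +0.744939 -1.006658 +0.127531 = -0.134189
Attach z-rotation phases: D = e^{-i(1)(2.2141)}·(-0.134189)·e^{-i(-1)(5.1638)} = +0.131726-0.025592i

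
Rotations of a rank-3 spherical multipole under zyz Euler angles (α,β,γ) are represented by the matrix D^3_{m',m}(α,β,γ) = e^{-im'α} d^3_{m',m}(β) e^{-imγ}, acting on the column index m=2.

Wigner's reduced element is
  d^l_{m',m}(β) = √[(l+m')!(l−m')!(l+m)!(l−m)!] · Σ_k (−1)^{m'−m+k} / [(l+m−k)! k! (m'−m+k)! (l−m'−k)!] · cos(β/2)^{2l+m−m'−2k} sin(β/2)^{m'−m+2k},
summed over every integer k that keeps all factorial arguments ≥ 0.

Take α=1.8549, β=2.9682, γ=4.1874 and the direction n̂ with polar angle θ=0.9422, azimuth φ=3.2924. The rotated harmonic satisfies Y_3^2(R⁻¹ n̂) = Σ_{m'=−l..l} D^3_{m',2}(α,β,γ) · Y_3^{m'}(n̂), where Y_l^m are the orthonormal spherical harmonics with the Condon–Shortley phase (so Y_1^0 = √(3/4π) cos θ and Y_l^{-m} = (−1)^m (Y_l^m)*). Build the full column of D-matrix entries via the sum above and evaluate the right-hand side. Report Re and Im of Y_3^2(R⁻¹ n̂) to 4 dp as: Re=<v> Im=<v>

Re=-0.0058 Im=-0.3928

Need the full column D^3_{m',2} for m'=−3..3 at α=1.8549, β=2.9682, γ=4.1874.
cos(β/2)=0.086588, sin(β/2)=0.996244
d^3_{-3,2}: single k=5 term ⇒ +0.208143;  D = -0.196811-0.067741i
d^3_{-2,2}: k∈[4..5] ⇒ +0.036927 -0.977676 = -0.940749;  D = +0.044564-0.939693i
d^3_{-1,2}: k∈[3..4] ⇒ +0.004060 -0.268711 = -0.264651;  D = -0.257271+0.062063i
d^3_{0,2}: k∈[2..3] ⇒ +0.000306 -0.040452 = -0.040146;  D = +0.019976+0.034823i
d^3_{1,2}: k∈[1..2] ⇒ +0.000015 -0.004060 = -0.004044;  D = +0.002803-0.002915i
d^3_{2,2}: k∈[0..1] ⇒ +0.000000 -0.000279 = -0.000279;  D = -0.000247-0.000129i
d^3_{3,2}: single k=0 term ⇒ -0.000012;  D = -0.000002+0.000012i
Y_3^{m'}(θ=0.9422,φ=3.2924) and Σ D·Y over m':
  (-0.1968-0.0677i)·(-0.1986+0.0965i)  (+0.0446-0.9397i)·(+0.3754-0.1168i)  (-0.2573+0.0621i)·(-0.1883+0.0286i)  (+0.0200+0.0348i)·(-0.2789+0.0000i)  (+0.0028-0.0029i)·(+0.1883+0.0286i)  (-0.0002-0.0001i)·(+0.3754+0.1168i)  (-0.0000+0.0000i)·(+0.1986+0.0965i)
Y_3^2(R⁻¹ n̂) = -0.005760-0.392831i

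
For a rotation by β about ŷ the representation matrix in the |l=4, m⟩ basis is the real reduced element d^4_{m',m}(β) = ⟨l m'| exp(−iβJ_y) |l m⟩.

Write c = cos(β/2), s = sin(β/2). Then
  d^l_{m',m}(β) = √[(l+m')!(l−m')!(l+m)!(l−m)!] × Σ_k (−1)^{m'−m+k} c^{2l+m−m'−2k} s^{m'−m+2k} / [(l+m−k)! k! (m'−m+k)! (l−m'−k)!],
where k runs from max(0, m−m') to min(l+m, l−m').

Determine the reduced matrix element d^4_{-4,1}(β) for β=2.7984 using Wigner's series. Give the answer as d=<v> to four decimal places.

d=0.0346

d^4_{-4,1}(β=2.7984) via Wigner's sum:
Half-angle: c=0.170755, s=0.985313. N=√(1·40320·120·6)=5387.986637
k∈{5} keeps every argument non-negative
  k=5: (−1)^0·5387.9866/(720)·0.1708^3·0.9853^5 = +0.034601
d^4_{-4,1}(2.7984) = +0.034601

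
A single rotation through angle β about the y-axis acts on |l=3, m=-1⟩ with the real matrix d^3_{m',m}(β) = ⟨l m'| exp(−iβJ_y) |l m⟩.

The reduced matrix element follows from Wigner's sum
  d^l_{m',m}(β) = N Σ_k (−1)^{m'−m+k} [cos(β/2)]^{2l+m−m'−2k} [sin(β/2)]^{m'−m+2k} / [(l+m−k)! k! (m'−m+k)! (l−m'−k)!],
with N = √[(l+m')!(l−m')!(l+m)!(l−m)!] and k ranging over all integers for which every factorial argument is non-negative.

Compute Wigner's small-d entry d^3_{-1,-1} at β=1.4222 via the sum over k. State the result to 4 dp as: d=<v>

d=-0.3088

d^3_{-1,-1}(β=1.4222) via Wigner's sum:
Half-angle: c=0.757644, s=0.652668. N=√(2·24·2·24)=48.000000
The bounds max(0,m−m')=0 and min(l+m,l−m')=2 give 3 terms
  k=0: (−1)^0·48.0000/(48)·0.7576^6·0.6527^0 = +0.189144
  k=1: (−1)^1·48.0000/(6)·0.7576^4·0.6527^2 = -1.122886
  k=2: (−1)^2·48.0000/(8)·0.7576^2·0.6527^4 = +0.624957
d^3_{-1,-1}(1.4222) = +0.189144 -1.122886 +0.624957 = -0.308785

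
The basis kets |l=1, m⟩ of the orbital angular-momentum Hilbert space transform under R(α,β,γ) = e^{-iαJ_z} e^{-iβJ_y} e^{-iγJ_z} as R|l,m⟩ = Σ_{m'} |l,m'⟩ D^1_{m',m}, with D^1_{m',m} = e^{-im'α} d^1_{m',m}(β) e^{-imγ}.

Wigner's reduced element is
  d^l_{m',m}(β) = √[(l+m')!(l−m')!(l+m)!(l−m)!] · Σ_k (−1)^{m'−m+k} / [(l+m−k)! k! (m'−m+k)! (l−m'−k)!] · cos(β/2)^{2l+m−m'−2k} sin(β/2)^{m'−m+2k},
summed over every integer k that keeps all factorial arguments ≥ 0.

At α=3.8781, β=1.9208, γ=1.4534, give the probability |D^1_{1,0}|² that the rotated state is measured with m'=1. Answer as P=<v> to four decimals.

D^1_{1,0}(3.8781,1.9208,1.4534) = e^{-i·1·3.8781}·d^1_{1,0}(1.9208)·e^{-i·0·1.4534}. Compute d first:
With c≡cos(β/2)=0.573192 and s≡sin(β/2)=0.819421, N=[2·1·1·1]^{1/2}=1.414214
Admissible k: 0..0 (factorial args all ≥0)
  k=0: (−1)^1·1.4142/(1)·0.5732^1·0.8194^1 = -0.664236
d^1_{1,0}(1.9208) = -0.664236
|D^1_{1,0}|² = |d^1_{1,0}(β)|² = (-0.664236)² = 0.441209 (the z-rotation phases have unit modulus)

P=0.4412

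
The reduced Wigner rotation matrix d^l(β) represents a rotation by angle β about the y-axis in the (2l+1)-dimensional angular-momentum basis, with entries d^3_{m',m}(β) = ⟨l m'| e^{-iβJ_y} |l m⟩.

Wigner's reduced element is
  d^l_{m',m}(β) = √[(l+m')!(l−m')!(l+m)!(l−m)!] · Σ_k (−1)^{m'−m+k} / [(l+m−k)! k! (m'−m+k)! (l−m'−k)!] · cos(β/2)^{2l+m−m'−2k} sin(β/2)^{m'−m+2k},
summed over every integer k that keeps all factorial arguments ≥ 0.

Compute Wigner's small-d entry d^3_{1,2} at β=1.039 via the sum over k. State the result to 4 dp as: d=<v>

d=0.2676

d^3_{1,2}(β=1.039) via Wigner's sum:
Half-angle: c=0.868068, s=0.496446. N=√(24·2·120·1)=75.894664
The bounds max(0,m−m')=1 and min(l+m,l−m')=2 give 2 terms
  k=1: (−1)^0·75.8947/(24)·0.8681^5·0.4964^1 = +0.773820
  k=2: (−1)^1·75.8947/(12)·0.8681^3·0.4964^3 = -0.506182
d^3_{1,2}(1.039) = +0.773820 -0.506182 = +0.267637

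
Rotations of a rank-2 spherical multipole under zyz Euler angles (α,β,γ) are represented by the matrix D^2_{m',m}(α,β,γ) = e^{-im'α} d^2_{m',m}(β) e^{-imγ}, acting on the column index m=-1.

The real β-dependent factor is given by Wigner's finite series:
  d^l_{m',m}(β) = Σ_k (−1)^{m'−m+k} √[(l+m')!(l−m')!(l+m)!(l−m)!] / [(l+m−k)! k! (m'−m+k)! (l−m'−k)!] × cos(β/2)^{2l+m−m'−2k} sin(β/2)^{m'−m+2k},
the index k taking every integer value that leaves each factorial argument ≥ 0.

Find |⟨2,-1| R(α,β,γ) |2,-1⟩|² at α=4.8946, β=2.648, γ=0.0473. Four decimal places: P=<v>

P=0.0272

D^2_{-1,-1}(4.8946,2.648,0.0473) = e^{-i·-1·4.8946}·d^2_{-1,-1}(2.648)·e^{-i·-1·0.0473}. Compute d first:
Half-angle: c=0.244299, s=0.969700. N=√(1·6·1·6)=6.000000
The bounds max(0,m−m')=0 and min(l+m,l−m')=1 give 2 terms
  k=0: (−1)^0·6.0000/(6)·0.2443^4·0.9697^0 = +0.003562
  k=1: (−1)^1·6.0000/(2)·0.2443^2·0.9697^2 = -0.168360
d^2_{-1,-1}(2.648) = +0.003562 -0.168360 = -0.164798
|D^2_{-1,-1}|² = |d^2_{-1,-1}(β)|² = (-0.164798)² = 0.027158 (the z-rotation phases have unit modulus)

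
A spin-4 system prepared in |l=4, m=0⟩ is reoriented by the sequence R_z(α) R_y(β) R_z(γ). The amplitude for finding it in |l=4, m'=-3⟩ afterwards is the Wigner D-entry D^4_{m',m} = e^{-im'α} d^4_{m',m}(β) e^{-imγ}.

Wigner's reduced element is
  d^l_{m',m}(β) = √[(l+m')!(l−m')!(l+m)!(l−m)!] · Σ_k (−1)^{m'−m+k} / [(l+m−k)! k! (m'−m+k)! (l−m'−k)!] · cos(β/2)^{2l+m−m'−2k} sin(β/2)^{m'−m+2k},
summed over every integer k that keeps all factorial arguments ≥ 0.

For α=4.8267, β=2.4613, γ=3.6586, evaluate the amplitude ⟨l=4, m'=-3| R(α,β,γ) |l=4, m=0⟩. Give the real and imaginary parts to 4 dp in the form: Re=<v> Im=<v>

Re=0.0962 Im=-0.2695

Split into d^4_{-3,0}(β=2.4613) × two z-phases.
c=cos(2.4613/2)=0.333625, s=sin(2.4613/2)=0.942706; N=√[1·5040·24·24]=1703.830978
Admissible k: 3..4 (factorial args all ≥0)
  k=3: (−1)^0·1703.8310/(144)·0.3336^5·0.9427^3 = +0.040972
  k=4: (−1)^1·1703.8310/(144)·0.3336^3·0.9427^5 = -0.327130
d^4_{-3,0}(2.4613) = +0.040972 -0.327130 = -0.286159
D = (-0.336251+0.941772i)·(-0.286159)·(+1.000000+0.000000i) = +0.096221-0.269496i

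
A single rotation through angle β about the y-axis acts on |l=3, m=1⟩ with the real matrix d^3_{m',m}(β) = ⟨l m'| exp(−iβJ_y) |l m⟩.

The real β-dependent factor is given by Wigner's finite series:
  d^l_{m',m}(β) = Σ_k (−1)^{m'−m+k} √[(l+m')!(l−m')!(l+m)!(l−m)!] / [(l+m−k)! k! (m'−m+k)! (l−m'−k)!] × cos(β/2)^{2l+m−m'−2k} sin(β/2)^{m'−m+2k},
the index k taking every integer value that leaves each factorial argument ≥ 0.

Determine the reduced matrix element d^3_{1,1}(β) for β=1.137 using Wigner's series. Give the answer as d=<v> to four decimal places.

d=-0.4533

d^3_{1,1}(β=1.137) via Wigner's sum:
Half-angle: c=0.842709, s=0.538369. N=√(24·2·24·2)=48.000000
k∈{0,1,2} keeps every argument non-negative
  k=0: (−1)^0·48.0000/(48)·0.8427^6·0.5384^0 = +0.358152
  k=1: (−1)^1·48.0000/(6)·0.8427^4·0.5384^2 = -1.169394
  k=2: (−1)^2·48.0000/(8)·0.8427^2·0.5384^4 = +0.357953
d^3_{1,1}(1.137) = +0.358152 -1.169394 +0.357953 = -0.453289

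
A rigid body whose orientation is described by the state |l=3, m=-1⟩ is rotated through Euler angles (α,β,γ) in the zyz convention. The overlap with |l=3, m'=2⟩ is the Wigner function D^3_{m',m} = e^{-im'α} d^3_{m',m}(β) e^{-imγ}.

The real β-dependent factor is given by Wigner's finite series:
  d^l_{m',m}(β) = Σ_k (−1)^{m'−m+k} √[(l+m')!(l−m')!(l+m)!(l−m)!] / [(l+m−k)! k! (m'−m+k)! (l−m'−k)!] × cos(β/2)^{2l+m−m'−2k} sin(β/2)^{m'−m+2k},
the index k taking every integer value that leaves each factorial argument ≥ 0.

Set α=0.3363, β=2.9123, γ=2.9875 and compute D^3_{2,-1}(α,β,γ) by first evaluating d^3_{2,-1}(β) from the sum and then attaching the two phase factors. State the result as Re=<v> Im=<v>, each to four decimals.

Re=-0.2308 Im=0.2507

D^3_{2,-1}(0.3363,2.9123,2.9875) = e^{-i·2·0.3363}·d^3_{2,-1}(2.9123)·e^{-i·-1·2.9875}. Compute d first:
c=cos(2.9123/2)=0.114395, s=sin(2.9123/2)=0.993435; N=√[120·1·2·24]=75.894664
The bounds max(0,m−m')=0 and min(l+m,l−m')=1 give 2 terms
  k=0: (−1)^3·75.8947/(12)·0.1144^3·0.9934^3 = -0.009283
  k=1: (−1)^4·75.8947/(24)·0.1144^1·0.9934^5 = +0.350031
d^3_{2,-1}(2.9123) = -0.009283 +0.350031 = +0.340748
D = (+0.782204-0.623022i)·(+0.340748)·(-0.988151+0.153484i) = -0.230793+0.250687i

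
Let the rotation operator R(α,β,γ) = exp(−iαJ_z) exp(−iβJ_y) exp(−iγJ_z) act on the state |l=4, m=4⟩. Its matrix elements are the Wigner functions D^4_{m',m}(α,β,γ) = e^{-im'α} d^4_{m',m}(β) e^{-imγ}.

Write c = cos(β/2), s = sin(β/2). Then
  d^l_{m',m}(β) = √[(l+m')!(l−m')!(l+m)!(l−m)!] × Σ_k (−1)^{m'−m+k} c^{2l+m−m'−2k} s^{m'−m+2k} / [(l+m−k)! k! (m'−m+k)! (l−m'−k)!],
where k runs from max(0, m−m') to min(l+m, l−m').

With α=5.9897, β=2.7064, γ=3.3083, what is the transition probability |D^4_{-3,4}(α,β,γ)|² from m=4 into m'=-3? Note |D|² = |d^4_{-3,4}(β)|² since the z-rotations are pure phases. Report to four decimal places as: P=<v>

P=0.2670

D^4_{-3,4}(5.9897,2.7064,3.3083) = e^{-i·-3·5.9897}·d^4_{-3,4}(2.7064)·e^{-i·4·3.3083}. Compute d first:
Half-angle: c=0.215883, s=0.976419. N=√(1·5040·40320·1)=14255.272709
The bounds max(0,m−m')=7 and min(l+m,l−m')=7 give 1 term
  k=7: (−1)^0·14255.2727/(5040)·0.2159^1·0.9764^7 = +0.516676
d^4_{-3,4}(2.7064) = +0.516676
|D^4_{-3,4}|² = |d^4_{-3,4}(β)|² = (+0.516676)² = 0.266954 (the z-rotation phases have unit modulus)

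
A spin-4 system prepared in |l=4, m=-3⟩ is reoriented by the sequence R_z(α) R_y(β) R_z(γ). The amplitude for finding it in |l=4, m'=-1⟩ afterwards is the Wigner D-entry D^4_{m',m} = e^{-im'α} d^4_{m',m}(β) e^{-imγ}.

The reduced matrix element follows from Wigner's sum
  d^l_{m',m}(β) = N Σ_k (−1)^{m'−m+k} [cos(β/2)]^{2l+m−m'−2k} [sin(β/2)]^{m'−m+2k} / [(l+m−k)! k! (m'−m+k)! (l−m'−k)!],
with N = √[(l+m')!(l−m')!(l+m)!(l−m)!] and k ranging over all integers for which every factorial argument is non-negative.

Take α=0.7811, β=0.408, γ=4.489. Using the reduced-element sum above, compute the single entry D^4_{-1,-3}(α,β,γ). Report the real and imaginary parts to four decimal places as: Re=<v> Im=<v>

Re=-0.0295 Im=0.2651

First d^4_{-1,-3}(β=0.408), then the phase factors e^{-i(-1)α} and e^{-i(-3)γ}:
Half-angle: c=0.979264, s=0.202588. N=√(6·120·1·5040)=1904.940944
k∈{0,1} keeps every argument non-negative
  k=0: (−1)^2·1904.9409/(240)·0.9793^6·0.2026^2 = +0.287274
  k=1: (−1)^3·1904.9409/(144)·0.9793^4·0.2026^4 = -0.020491
d^4_{-1,-3}(0.408) = +0.287274 -0.020491 = +0.266783
D = (+0.710140+0.704061i)·(+0.266783)·(+0.621117+0.783718i) = -0.029534+0.265143i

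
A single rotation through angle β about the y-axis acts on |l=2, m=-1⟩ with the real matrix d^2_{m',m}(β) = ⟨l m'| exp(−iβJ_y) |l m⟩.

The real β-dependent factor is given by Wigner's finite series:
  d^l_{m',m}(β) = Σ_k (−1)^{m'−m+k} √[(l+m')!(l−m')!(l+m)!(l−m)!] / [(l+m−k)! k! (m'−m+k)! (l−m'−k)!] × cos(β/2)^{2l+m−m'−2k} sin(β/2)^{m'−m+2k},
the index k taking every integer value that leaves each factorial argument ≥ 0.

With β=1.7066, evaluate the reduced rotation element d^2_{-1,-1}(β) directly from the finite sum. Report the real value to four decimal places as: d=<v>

d=-0.5494

d^2_{-1,-1}(β=1.7066) via Wigner's sum:
c=cos(1.7066/2)=0.657500, s=sin(1.7066/2)=0.753454; N=√[1·6·1·6]=6.000000
k: max(0,(-1)−(-1))=0 … min(2+(-1),2−(-1))=1
  k=0: (−1)^0·6.0000/(6)·0.6575^4·0.7535^0 = +0.186889
  k=1: (−1)^1·6.0000/(2)·0.6575^2·0.7535^2 = -0.736253
d^2_{-1,-1}(1.7066) = +0.186889 -0.736253 = -0.549364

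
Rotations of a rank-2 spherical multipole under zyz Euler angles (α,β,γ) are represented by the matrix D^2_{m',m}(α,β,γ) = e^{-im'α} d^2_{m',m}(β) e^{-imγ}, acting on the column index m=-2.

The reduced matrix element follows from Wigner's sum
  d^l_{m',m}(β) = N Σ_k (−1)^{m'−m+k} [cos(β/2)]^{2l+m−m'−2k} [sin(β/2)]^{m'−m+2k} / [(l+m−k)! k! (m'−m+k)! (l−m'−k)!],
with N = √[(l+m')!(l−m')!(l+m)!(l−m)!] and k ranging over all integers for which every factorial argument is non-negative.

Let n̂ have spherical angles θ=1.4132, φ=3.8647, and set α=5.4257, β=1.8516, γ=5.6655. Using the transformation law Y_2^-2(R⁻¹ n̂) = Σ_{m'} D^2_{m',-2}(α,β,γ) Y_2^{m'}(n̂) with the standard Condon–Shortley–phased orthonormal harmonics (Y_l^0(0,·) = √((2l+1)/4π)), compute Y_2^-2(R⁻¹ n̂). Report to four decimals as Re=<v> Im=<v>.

Need the full column D^2_{m',-2} for m'=−2..2 at α=5.4257, β=1.8516, γ=5.6655.
cos(β/2)=0.601196, sin(β/2)=0.799102
d^2_{-2,-2}: single k=0 term ⇒ +0.130636;  D = -0.128254-0.024832i
d^2_{-1,-2}: single k=0 term ⇒ -0.347280;  D = +0.173177+0.301020i
d^2_{0,-2}: single k=0 term ⇒ +0.565342;  D = +0.186094-0.533836i
d^2_{1,-2}: single k=0 term ⇒ -0.613553;  D = -0.570265+0.226374i
d^2_{2,-2}: single k=0 term ⇒ +0.407764;  D = +0.361760+0.188152i
Y_2^{m'}(θ=1.4132,φ=3.8647) and Σ D·Y over m':
  (-0.1283-0.0248i)·(+0.0468-0.3738i)  (+0.1732+0.3010i)·(-0.0898+0.0792i)  (+0.1861-0.5338i)·(-0.2921+0.0000i)  (-0.5703+0.2264i)·(+0.0898+0.0792i)  (+0.3618+0.1882i)·(+0.0468+0.3738i)
Y_2^-2(R⁻¹ n̂) = -0.231581+0.308593i

Re=-0.2316 Im=0.3086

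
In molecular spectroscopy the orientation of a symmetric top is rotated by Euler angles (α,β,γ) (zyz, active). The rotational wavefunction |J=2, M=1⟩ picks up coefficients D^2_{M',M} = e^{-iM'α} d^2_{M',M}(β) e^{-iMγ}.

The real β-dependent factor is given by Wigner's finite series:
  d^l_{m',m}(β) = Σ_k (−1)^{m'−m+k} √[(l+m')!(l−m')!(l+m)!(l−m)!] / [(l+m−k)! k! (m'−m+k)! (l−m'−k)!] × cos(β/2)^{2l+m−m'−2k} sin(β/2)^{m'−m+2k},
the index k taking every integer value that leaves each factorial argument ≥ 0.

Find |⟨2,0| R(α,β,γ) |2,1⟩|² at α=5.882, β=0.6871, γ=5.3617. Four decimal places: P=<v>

P=0.3607

D^2_{0,1}(5.882,0.6871,5.3617) = e^{-i·0·5.882}·d^2_{0,1}(0.6871)·e^{-i·1·5.3617}. Compute d first:
c=cos(0.6871/2)=0.941565, s=sin(0.6871/2)=0.336832; N=√[2·2·6·1]=4.898979
k∈{1,2} keeps every argument non-negative
  k=1: (−1)^0·4.8990/(2)·0.9416^3·0.3368^1 = +0.688715
  k=2: (−1)^1·4.8990/(2)·0.9416^1·0.3368^3 = -0.088138
d^2_{0,1}(0.6871) = +0.688715 -0.088138 = +0.600576
|D^2_{0,1}|² = |d^2_{0,1}(β)|² = (+0.600576)² = 0.360692 (the z-rotation phases have unit modulus)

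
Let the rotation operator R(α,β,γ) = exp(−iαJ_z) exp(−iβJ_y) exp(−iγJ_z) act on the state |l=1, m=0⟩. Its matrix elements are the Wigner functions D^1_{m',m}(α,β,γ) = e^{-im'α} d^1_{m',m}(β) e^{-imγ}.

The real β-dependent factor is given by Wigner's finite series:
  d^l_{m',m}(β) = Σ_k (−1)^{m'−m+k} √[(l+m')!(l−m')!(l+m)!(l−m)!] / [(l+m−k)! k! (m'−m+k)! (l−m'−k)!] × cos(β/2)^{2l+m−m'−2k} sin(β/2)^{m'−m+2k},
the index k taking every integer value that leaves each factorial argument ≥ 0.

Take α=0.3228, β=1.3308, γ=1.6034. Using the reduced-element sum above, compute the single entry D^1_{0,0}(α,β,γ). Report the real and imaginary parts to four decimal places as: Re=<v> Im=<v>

Re=0.2377 Im=0.0000

First d^1_{0,0}(β=1.3308), then the phase factors e^{-i(0)α} and e^{-i(0)γ}:
c=cos(1.3308/2)=0.786670, s=sin(1.3308/2)=0.617374; N=√[1·1·1·1]=1.000000
The bounds max(0,m−m')=0 and min(l+m,l−m')=1 give 2 terms
  k=0: (−1)^0·1.0000/(1)·0.7867^2·0.6174^0 = +0.618850
  k=1: (−1)^1·1.0000/(1)·0.7867^0·0.6174^2 = -0.381150
d^1_{0,0}(1.3308) = +0.618850 -0.381150 = +0.237699
Attach z-rotation phases: D = e^{-i(0)(0.3228)}·(+0.237699)·e^{-i(0)(1.6034)} = +0.237699+0.000000i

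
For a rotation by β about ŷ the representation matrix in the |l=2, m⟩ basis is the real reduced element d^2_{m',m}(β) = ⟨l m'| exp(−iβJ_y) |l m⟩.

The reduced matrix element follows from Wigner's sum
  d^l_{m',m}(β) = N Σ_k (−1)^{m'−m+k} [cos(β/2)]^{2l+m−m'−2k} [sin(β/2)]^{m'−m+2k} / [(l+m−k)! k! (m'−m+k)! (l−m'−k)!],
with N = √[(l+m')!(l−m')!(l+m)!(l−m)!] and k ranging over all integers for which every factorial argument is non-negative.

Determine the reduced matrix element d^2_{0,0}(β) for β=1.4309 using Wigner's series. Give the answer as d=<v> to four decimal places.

d=-0.4708

d^2_{0,0}(β=1.4309) via Wigner's sum:
With c≡cos(β/2)=0.754798 and s≡sin(β/2)=0.655957, N=[2·2·2·2]^{1/2}=4.000000
k: max(0,(0)−(0))=0 … min(2+(0),2−(0))=2
  k=0: (−1)^0·4.0000/(4)·0.7548^4·0.6560^0 = +0.324581
  k=1: (−1)^1·4.0000/(1)·0.7548^2·0.6560^2 = -0.980556
  k=2: (−1)^2·4.0000/(4)·0.7548^0·0.6560^4 = +0.185141
d^2_{0,0}(1.4309) = +0.324581 -0.980556 +0.185141 = -0.470835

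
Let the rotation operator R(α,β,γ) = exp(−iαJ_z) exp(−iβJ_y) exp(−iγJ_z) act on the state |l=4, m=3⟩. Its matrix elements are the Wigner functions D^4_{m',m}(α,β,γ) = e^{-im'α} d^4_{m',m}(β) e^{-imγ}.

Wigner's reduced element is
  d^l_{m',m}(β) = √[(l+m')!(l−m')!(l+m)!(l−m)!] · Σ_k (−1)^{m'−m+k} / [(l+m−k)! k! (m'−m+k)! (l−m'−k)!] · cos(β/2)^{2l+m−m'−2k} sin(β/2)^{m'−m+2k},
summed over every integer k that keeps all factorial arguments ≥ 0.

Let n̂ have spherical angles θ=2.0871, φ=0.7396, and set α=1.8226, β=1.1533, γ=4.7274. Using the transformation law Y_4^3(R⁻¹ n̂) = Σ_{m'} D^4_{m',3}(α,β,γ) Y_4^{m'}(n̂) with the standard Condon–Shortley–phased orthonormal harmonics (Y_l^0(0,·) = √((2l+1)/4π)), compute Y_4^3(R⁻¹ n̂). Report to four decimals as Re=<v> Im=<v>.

Re=0.0828 Im=-0.1889

Need the full column D^4_{m',3} for m'=−4..4 at α=1.8226, β=1.1533, γ=4.7274.
cos(β/2)=0.838294, sin(β/2)=0.545219
d^4_{-4,3}: single k=7 term ⇒ +0.033958;  D = +0.027860-0.019415i
d^4_{-3,3}: k∈[6..7] ⇒ +0.129216 -0.007808 = +0.121407;  D = -0.092041-0.079172i
d^4_{-2,3}: k∈[5..6] ⇒ +0.318587 -0.044922 = +0.273665;  D = -0.121143+0.245391i
d^4_{-1,3}: k∈[4..5] ⇒ +0.577281 -0.146517 = +0.430764;  D = +0.421588+0.088436i
d^4_{0,3}: k∈[3..4] ⇒ +0.793885 -0.335820 = +0.458065;  D = -0.020621-0.457601i
d^4_{1,3}: k∈[2..3] ⇒ +0.818822 -0.577281 = +0.241541;  D = -0.230978+0.070650i
d^4_{2,3}: k∈[1..2] ⇒ +0.593484 -0.753146 = -0.159662;  D = -0.083268-0.136229i
d^4_{3,3}: k∈[0..1] ⇒ +0.243877 -0.722133 = -0.478256;  D = -0.333052+0.343228i
d^4_{4,3}: single k=0 term ⇒ -0.448631;  D = +0.389654+0.222351i
Y_4^{m'}(θ=2.0871,φ=0.7396) and Σ D·Y over m':
  (+0.0279-0.0194i)·(-0.2489-0.0461i)  (-0.0920-0.0792i)·(+0.2453+0.3240i)  (-0.1211+0.2454i)·(+0.0163-0.1779i)  (+0.4216+0.0884i)·(+0.1942-0.1771i)  (-0.0206-0.4576i)·(-0.2362+0.0000i)  (-0.2310+0.0706i)·(-0.1942-0.1771i)  (-0.0833-0.1362i)·(+0.0163+0.1779i)  (-0.3331+0.3432i)·(-0.2453+0.3240i)  (+0.3897+0.2224i)·(-0.2489+0.0461i)
Y_4^3(R⁻¹ n̂) = +0.082789-0.188905i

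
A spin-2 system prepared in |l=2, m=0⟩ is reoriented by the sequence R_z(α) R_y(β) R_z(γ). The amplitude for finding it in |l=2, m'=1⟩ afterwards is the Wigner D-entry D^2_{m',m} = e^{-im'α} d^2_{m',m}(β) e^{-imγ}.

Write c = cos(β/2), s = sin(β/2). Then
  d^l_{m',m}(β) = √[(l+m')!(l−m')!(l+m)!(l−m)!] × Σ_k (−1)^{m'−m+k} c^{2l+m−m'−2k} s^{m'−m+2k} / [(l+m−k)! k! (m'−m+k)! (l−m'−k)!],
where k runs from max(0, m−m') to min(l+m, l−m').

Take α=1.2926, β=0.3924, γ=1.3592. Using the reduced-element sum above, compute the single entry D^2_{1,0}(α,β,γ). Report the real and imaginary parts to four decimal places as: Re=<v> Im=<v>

Re=-0.1188 Im=0.4161

Split into d^2_{1,0}(β=0.3924) × two z-phases.
With c≡cos(β/2)=0.980814 and s≡sin(β/2)=0.194944, N=[6·1·2·2]^{1/2}=4.898979
k: max(0,(0)−(1))=0 … min(2+(0),2−(1))=1
  k=0: (−1)^1·4.8990/(2)·0.9808^3·0.1949^1 = -0.450552
  k=1: (−1)^2·4.8990/(2)·0.9808^1·0.1949^3 = +0.017799
d^2_{1,0}(0.3924) = -0.450552 +0.017799 = -0.432754
D = (+0.274622-0.961552i)·(-0.432754)·(+1.000000+0.000000i) = -0.118844+0.416115i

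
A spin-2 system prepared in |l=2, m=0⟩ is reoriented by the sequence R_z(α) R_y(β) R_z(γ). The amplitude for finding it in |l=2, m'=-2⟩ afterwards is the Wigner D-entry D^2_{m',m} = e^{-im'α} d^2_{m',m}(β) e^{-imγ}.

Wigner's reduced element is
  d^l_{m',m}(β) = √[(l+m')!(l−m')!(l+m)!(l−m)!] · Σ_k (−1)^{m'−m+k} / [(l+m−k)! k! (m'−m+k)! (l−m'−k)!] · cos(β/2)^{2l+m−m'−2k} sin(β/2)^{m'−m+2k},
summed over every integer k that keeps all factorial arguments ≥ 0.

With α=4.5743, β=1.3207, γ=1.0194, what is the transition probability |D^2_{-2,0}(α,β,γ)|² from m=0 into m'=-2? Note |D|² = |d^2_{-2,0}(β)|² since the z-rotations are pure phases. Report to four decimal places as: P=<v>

First d^2_{-2,0}(β=1.3207), then the phase factors e^{-i(-2)α} and e^{-i(0)γ}:
c=cos(1.3207/2)=0.789778, s=sin(1.3207/2)=0.613393; N=√[1·24·2·2]=9.797959
The bounds max(0,m−m')=2 and min(l+m,l−m')=2 give 1 term
  k=2: (−1)^0·9.7980/(4)·0.7898^2·0.6134^2 = +0.574862
d^2_{-2,0}(1.3207) = +0.574862
|D^2_{-2,0}|² = |d^2_{-2,0}(β)|² = (+0.574862)² = 0.330466 (the z-rotation phases have unit modulus)

P=0.3305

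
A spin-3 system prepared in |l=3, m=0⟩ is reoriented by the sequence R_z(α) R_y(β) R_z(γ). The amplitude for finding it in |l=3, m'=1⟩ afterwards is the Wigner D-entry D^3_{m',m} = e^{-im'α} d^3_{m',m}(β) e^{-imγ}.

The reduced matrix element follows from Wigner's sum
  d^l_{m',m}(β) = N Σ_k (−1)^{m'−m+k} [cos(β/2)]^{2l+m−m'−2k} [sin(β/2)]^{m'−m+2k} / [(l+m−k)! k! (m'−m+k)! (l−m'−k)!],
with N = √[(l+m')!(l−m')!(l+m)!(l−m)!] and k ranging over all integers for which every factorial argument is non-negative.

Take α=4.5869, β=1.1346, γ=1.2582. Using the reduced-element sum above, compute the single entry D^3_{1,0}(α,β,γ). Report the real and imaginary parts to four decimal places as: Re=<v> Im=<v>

Re=-0.0053 Im=0.0419

Split into d^3_{1,0}(β=1.1346) × two z-phases.
With c≡cos(β/2)=0.843355 and s≡sin(β/2)=0.537357, N=[24·2·6·6]^{1/2}=41.569219
The bounds max(0,m−m')=0 and min(l+m,l−m')=2 give 3 terms
  k=0: (−1)^1·41.5692/(12)·0.8434^5·0.5374^1 = -0.794155
  k=1: (−1)^2·41.5692/(4)·0.8434^3·0.5374^3 = +0.967234
  k=2: (−1)^3·41.5692/(12)·0.8434^1·0.5374^5 = -0.130893
d^3_{1,0}(1.1346) = -0.794155 +0.967234 -0.130893 = +0.042186
Attach z-rotation phases: D = e^{-i(1)(4.5869)}·(+0.042186)·e^{-i(0)(1.2582)} = -0.005280+0.041855i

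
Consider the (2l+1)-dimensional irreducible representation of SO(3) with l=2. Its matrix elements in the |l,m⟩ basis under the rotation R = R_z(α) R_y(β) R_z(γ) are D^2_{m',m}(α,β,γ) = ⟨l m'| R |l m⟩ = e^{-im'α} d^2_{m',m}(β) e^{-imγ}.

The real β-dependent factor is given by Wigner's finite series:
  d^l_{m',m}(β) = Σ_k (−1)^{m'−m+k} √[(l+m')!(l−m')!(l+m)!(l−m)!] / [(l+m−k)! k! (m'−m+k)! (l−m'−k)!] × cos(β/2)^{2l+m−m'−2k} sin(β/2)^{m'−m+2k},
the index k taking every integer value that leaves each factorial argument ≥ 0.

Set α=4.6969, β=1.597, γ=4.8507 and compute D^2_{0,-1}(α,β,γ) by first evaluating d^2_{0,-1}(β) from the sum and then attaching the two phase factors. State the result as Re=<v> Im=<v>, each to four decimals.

D^2_{0,-1}(4.6969,1.597,4.8507) = e^{-i·0·4.6969}·d^2_{0,-1}(1.597)·e^{-i·-1·4.8507}. Compute d first:
c=cos(1.597/2)=0.697782, s=sin(1.597/2)=0.716310; N=√[2·2·1·6]=4.898979
The bounds max(0,m−m')=0 and min(l+m,l−m')=1 give 2 terms
  k=0: (−1)^1·4.8990/(2)·0.6978^3·0.7163^1 = -0.596123
  k=1: (−1)^2·4.8990/(2)·0.6978^1·0.7163^3 = +0.628201
d^2_{0,-1}(1.597) = -0.596123 +0.628201 = +0.032078
D = (+1.000000+0.000000i)·(+0.032078)·(+0.137870-0.990450i) = +0.004423-0.031772i

Re=0.0044 Im=-0.0318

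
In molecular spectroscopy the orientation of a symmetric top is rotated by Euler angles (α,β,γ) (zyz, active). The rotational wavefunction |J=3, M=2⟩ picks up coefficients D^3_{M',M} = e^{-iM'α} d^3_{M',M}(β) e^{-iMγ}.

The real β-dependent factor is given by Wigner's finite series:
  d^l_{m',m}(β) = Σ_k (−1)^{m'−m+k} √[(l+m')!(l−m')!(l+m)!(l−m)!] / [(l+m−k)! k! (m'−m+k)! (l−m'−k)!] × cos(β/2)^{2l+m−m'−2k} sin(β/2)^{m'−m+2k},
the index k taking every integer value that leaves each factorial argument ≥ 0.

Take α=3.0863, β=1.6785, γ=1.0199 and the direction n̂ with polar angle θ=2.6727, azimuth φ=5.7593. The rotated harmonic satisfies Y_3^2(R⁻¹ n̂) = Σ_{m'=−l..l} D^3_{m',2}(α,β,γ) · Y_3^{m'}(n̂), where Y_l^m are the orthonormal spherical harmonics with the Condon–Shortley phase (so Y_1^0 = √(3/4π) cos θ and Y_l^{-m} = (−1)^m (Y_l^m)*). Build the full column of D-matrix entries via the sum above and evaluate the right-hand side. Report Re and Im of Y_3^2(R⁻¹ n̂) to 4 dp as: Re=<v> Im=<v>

Re=0.0105 Im=0.2825

Need the full column D^3_{m',2} for m'=−3..3 at α=3.0863, β=1.6785, γ=1.0199.
cos(β/2)=0.668021, sin(β/2)=0.744142
d^3_{-3,2}: single k=5 term ⇒ +0.373376;  D = +0.221442+0.300620i
d^3_{-2,2}: k∈[4..5] ⇒ +0.684186 -0.169799 = +0.514387;  D = -0.281720-0.430381i
d^3_{-1,2}: k∈[3..4] ⇒ +0.776906 -0.482026 = +0.294880;  D = +0.147618+0.255271i
d^3_{0,2}: k∈[2..3] ⇒ +0.603995 -0.749489 = -0.145493;  D = +0.065763+0.129783i
d^3_{1,2}: k∈[1..2] ⇒ +0.313045 -0.776906 = -0.463861;  D = -0.186477-0.424728i
d^3_{2,2}: k∈[0..1] ⇒ +0.088867 -0.551370 = -0.462502;  D = +0.162243+0.433112i
d^3_{3,2}: single k=0 term ⇒ -0.242484;  D = -0.072383-0.231428i
Y_3^{m'}(θ=2.6727,φ=5.7593) and Σ D·Y over m':
  (+0.2214+0.3006i)·(-0.0000+0.0385i)  (-0.2817-0.4304i)·(-0.0930-0.1613i)  (+0.1476+0.2553i)·(+0.3767+0.2176i)  (+0.0658+0.1298i)·(-0.3259+0.0000i)  (-0.1865-0.4247i)·(-0.3767+0.2176i)  (+0.1622+0.4331i)·(-0.0930+0.1613i)  (-0.0724-0.2314i)·(+0.0000+0.0385i)
Y_3^2(R⁻¹ n̂) = +0.010472+0.282483i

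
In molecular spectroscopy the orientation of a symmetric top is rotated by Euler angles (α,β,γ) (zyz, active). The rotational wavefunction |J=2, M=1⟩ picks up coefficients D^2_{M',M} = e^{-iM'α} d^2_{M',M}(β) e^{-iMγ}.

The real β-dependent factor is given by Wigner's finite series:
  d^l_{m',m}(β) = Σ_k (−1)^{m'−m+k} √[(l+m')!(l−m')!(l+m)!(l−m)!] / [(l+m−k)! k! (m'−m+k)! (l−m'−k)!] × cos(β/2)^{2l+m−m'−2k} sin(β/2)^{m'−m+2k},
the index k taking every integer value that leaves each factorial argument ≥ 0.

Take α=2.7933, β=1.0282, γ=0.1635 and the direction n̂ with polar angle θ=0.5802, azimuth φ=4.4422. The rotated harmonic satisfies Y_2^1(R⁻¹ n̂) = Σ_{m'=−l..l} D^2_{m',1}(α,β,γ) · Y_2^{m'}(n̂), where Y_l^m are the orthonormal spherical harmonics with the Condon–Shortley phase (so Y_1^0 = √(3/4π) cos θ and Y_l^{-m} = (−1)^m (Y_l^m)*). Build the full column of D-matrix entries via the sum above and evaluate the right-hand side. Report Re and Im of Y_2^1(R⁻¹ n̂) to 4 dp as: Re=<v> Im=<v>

Need the full column D^2_{m',1} for m'=−2..2 at α=2.7933, β=1.0282, γ=0.1635.
cos(β/2)=0.870736, sin(β/2)=0.491751
d^2_{-2,1}: single k=3 term ⇒ +0.207087;  D = +0.135098-0.156951i
d^2_{-1,1}: k∈[2..3] ⇒ +0.550028 -0.058477 = +0.491552;  D = -0.428568+0.240733i
d^2_{0,1}: k∈[1..2] ⇒ +0.795207 -0.253629 = +0.541578;  D = +0.534355-0.088154i
d^2_{1,1}: k∈[0..1] ⇒ +0.574838 -0.550028 = +0.024809;  D = -0.024387-0.004559i
d^2_{2,1}: single k=0 term ⇒ -0.649284;  D = -0.559191-0.329961i
Y_2^{m'}(θ=0.5802,φ=4.4422) and Σ D·Y over m':
  (+0.1351-0.1570i)·(-0.0995-0.0597i)  (-0.4286+0.2407i)·(-0.0945+0.3413i)  (+0.5344-0.0882i)·(+0.3464+0.0000i)  (-0.0244-0.0046i)·(+0.0945+0.3413i)  (-0.5592-0.3300i)·(-0.0995+0.0597i)
Y_2^1(R⁻¹ n̂) = +0.195265-0.201341i

Re=0.1953 Im=-0.2013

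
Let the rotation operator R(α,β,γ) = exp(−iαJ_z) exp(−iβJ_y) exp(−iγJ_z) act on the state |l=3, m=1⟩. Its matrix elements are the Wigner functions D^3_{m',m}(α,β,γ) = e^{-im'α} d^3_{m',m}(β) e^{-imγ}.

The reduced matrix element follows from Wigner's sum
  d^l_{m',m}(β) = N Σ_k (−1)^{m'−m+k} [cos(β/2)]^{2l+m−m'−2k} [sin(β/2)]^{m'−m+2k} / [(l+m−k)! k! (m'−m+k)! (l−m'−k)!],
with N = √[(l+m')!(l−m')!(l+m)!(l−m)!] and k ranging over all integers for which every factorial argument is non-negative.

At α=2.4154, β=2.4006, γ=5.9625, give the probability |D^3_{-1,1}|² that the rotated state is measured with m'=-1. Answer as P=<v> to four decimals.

P=0.0021

D^3_{-1,1}(2.4154,2.4006,5.9625) = e^{-i·-1·2.4154}·d^3_{-1,1}(2.4006)·e^{-i·1·5.9625}. Compute d first:
With c≡cos(β/2)=0.362078 and s≡sin(β/2)=0.932148, N=[2·24·24·2]^{1/2}=48.000000
k: max(0,(1)−(-1))=2 … min(3+(1),3−(-1))=4
  k=2: (−1)^0·48.0000/(8)·0.3621^4·0.9321^2 = +0.089605
  k=3: (−1)^1·48.0000/(6)·0.3621^2·0.9321^4 = -0.791833
  k=4: (−1)^2·48.0000/(48)·0.3621^0·0.9321^6 = +0.656007
d^3_{-1,1}(2.4006) = +0.089605 -0.791833 +0.656007 = -0.046221
|D^3_{-1,1}|² = |d^3_{-1,1}(β)|² = (-0.046221)² = 0.002136 (the z-rotation phases have unit modulus)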